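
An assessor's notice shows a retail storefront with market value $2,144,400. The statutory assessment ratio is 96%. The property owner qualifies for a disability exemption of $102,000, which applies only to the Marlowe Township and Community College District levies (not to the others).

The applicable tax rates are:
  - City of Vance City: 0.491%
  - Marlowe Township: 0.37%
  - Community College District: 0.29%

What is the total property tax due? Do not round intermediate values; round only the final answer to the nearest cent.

Assessed value = $2,144,400 × 0.96 = $2,058,624
City of Vance City: $2,058,624 × 0.00491 = $10,107.84384
Marlowe Township: ($2,058,624 − $102,000) × 0.0037 = $1,956,624 × 0.0037 = $7,239.5088
Community College District: ($2,058,624 − $102,000) × 0.0029 = $1,956,624 × 0.0029 = $5,674.2096
Total = $23,021.56224

$23,021.56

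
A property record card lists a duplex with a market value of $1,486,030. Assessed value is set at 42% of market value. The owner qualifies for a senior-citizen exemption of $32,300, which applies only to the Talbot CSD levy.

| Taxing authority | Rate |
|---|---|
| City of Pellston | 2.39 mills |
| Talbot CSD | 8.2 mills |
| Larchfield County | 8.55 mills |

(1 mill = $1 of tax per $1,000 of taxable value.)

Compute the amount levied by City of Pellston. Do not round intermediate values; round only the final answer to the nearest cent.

$1,491.68

Assessed value = $1,486,030 × 0.42 = $624,132.6
City of Pellston taxable value = $624,132.6 (exemption does not apply)
City of Pellston levy = $624,132.6 × 0.00239 = $1,491.676914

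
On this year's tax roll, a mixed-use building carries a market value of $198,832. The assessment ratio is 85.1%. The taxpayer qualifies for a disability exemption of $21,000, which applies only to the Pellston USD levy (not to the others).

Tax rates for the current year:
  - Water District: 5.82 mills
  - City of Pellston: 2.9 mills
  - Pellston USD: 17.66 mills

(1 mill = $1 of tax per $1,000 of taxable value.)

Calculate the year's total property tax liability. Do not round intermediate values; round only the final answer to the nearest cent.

Assessed value = $198,832 × 0.851 = $169,206.032
Water District: $169,206.032 × 0.00582 = $984.77910624
City of Pellston: $169,206.032 × 0.0029 = $490.6974928
Pellston USD: ($169,206.032 − $21,000) × 0.01766 = $148,206.032 × 0.01766 = $2,617.31852512
Total = $4,092.79512416

$4,092.80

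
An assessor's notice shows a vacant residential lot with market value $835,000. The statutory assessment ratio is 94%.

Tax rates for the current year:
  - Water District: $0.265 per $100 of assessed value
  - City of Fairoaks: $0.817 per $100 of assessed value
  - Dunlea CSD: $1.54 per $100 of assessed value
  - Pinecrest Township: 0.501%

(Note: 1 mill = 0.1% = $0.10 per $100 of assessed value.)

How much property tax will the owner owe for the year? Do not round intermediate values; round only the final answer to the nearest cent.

$24,512.43

Assessed value = $835,000 × 0.94 = $784,900
Water District: $784,900 × 0.00265 = $2,079.985
City of Fairoaks: $784,900 × 0.00817 = $6,412.633
Dunlea CSD: $784,900 × 0.0154 = $12,087.46
Pinecrest Township: $784,900 × 0.00501 = $3,932.349
Total = $24,512.427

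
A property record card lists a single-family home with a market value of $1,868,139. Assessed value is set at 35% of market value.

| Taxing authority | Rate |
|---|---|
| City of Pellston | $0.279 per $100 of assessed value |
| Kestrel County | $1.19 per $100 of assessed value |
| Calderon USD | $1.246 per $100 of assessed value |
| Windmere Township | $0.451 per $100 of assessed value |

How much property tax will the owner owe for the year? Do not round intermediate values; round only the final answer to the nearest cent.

$20,700.85

Assessed value = $1,868,139 × 0.35 = $653,848.65
City of Pellston: $653,848.65 × 0.00279 = $1,824.2377335
Kestrel County: $653,848.65 × 0.0119 = $7,780.798935
Calderon USD: $653,848.65 × 0.01246 = $8,146.954179
Windmere Township: $653,848.65 × 0.00451 = $2,948.8574115
Total = $1,824.2377335 + $7,780.798935 + $8,146.954179 + $2,948.8574115 = $20,700.848259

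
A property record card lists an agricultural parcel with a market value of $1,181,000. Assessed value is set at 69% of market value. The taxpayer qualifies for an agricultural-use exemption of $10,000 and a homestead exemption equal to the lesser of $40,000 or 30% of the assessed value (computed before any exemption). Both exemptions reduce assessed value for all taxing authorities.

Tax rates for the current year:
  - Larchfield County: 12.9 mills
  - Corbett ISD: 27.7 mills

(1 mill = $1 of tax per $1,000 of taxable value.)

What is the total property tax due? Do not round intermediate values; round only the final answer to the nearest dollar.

$31,055

Assessed value = $1,181,000 × 0.69 = $814,890
Homestead exemption = min($40,000, 30% × $814,890) = min($40,000, $244,467) = $40,000 (dollar cap binds)
Taxable value = $814,890 − $10,000 − $40,000 = $764,890
Larchfield County: $764,890 × 0.0129 = $9,867.081
Corbett ISD: $764,890 × 0.0277 = $21,187.453
Total = $31,054.534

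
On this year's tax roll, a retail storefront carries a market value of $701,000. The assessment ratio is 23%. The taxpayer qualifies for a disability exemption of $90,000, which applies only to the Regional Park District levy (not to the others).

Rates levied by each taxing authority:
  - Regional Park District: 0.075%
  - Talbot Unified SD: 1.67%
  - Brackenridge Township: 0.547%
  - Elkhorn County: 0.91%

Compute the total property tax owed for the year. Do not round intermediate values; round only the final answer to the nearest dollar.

$5,095

Assessed value = $701,000 × 0.23 = $161,230
Regional Park District: ($161,230 − $90,000) × 0.00075 = $71,230 × 0.00075 = $53.4225
Talbot Unified SD: $161,230 × 0.0167 = $2,692.541
Brackenridge Township: $161,230 × 0.00547 = $881.9281
Elkhorn County: $161,230 × 0.0091 = $1,467.193
Total = $5,095.0846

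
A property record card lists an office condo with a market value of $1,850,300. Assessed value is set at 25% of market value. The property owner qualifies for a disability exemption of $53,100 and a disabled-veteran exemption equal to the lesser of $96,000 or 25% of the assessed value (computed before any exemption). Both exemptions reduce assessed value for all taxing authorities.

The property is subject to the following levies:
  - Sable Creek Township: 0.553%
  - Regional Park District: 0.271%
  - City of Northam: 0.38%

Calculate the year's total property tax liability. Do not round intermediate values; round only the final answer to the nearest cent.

$3,774.24

Assessed value = $1,850,300 × 0.25 = $462,575
Disabled-veteran exemption = min($96,000, 25% × $462,575) = min($96,000, $115,643.75) = $96,000 (dollar cap binds)
Taxable value = $462,575 − $53,100 − $96,000 = $313,475
Sable Creek Township: $313,475 × 0.00553 = $1,733.51675
Regional Park District: $313,475 × 0.00271 = $849.51725
City of Northam: $313,475 × 0.0038 = $1,191.205
Total = $3,774.239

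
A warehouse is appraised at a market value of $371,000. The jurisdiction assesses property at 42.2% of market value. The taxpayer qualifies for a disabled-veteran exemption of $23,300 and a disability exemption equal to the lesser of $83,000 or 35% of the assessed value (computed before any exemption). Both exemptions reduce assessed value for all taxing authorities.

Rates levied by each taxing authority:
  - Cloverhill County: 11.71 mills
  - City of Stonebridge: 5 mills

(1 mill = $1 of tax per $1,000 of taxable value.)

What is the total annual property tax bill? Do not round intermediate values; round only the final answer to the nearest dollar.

$1,311

Assessed value = $371,000 × 0.422 = $156,562
Disability exemption = min($83,000, 35% × $156,562) = min($83,000, $54,796.7) = $54,796.7 (percentage binds)
Taxable value = $156,562 − $23,300 − $54,796.7 = $78,465.3
Cloverhill County: $78,465.3 × 0.01171 = $918.828663
City of Stonebridge: $78,465.3 × 0.005 = $392.3265
Total = $1,311.155163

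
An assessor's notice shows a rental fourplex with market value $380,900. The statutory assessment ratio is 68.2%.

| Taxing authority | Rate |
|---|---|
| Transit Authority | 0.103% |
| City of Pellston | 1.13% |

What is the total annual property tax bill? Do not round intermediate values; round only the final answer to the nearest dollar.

Assessed value = $380,900 × 0.682 = $259,773.8
Transit Authority: $259,773.8 × 0.00103 = $267.567014
City of Pellston: $259,773.8 × 0.0113 = $2,935.44394
Total = $267.567014 + $2,935.44394 = $3,203.010954

$3,203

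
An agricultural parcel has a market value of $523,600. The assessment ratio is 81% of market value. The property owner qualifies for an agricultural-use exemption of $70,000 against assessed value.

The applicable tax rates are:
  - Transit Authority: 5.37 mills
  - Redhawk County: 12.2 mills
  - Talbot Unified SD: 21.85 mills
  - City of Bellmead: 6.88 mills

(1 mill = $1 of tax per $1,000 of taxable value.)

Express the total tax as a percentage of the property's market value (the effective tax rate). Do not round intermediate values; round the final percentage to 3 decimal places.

Assessed value = $523,600 × 0.81 = $424,116
Taxable value = $424,116 − $70,000 = $354,116
Transit Authority: $354,116 × 0.00537 = $1,901.60292
Redhawk County: $354,116 × 0.0122 = $4,320.2152
Talbot Unified SD: $354,116 × 0.02185 = $7,737.4346
City of Bellmead: $354,116 × 0.00688 = $2,436.31808
Total tax = $16,395.5708
Effective rate = $16,395.5708 ÷ $523,600 = 3.131% of market value

3.131%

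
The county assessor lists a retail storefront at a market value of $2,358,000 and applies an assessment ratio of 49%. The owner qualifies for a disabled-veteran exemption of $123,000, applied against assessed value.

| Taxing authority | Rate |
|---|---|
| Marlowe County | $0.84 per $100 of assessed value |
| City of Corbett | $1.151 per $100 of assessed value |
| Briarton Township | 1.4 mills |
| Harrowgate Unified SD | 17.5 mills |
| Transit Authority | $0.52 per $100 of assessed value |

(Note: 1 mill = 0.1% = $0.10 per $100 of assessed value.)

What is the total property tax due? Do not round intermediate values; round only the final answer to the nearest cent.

$45,436.80

Assessed value = $2,358,000 × 0.49 = $1,155,420
Taxable value = $1,155,420 − $123,000 = $1,032,420
Marlowe County: $1,032,420 × 0.0084 = $8,672.328
City of Corbett: $1,032,420 × 0.01151 = $11,883.1542
Briarton Township: $1,032,420 × 0.0014 = $1,445.388
Harrowgate Unified SD: $1,032,420 × 0.0175 = $18,067.35
Transit Authority: $1,032,420 × 0.0052 = $5,368.584
Total = $45,436.8042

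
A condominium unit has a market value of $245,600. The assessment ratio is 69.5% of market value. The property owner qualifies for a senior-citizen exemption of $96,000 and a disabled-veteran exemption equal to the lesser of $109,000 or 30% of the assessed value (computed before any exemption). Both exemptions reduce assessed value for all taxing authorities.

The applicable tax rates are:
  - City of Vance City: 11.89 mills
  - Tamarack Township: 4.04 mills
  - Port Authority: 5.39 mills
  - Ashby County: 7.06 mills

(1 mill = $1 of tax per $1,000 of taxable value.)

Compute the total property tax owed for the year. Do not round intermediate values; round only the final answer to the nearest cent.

Assessed value = $245,600 × 0.695 = $170,692
Disabled-veteran exemption = min($109,000, 30% × $170,692) = min($109,000, $51,207.6) = $51,207.6 (percentage binds)
Taxable value = $170,692 − $96,000 − $51,207.6 = $23,484.4
City of Vance City: $23,484.4 × 0.01189 = $279.229516
Tamarack Township: $23,484.4 × 0.00404 = $94.876976
Port Authority: $23,484.4 × 0.00539 = $126.580916
Ashby County: $23,484.4 × 0.00706 = $165.799864
Total = $666.487272

$666.49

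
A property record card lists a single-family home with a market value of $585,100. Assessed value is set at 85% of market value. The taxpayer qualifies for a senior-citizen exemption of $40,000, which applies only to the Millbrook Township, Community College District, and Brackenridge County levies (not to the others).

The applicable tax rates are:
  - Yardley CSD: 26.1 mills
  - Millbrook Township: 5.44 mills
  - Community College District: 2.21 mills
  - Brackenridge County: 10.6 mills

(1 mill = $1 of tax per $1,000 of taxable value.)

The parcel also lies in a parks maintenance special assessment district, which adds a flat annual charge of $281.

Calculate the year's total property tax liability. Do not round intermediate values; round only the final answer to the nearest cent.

Assessed value = $585,100 × 0.85 = $497,335
Yardley CSD: $497,335 × 0.0261 = $12,980.4435
Millbrook Township: ($497,335 − $40,000) × 0.00544 = $457,335 × 0.00544 = $2,487.9024
Community College District: ($497,335 − $40,000) × 0.00221 = $457,335 × 0.00221 = $1,010.71035
Brackenridge County: ($497,335 − $40,000) × 0.0106 = $457,335 × 0.0106 = $4,847.751
Levies subtotal = $21,326.80725
Total = $21,326.80725 + $281 = $21,607.80725

$21,607.81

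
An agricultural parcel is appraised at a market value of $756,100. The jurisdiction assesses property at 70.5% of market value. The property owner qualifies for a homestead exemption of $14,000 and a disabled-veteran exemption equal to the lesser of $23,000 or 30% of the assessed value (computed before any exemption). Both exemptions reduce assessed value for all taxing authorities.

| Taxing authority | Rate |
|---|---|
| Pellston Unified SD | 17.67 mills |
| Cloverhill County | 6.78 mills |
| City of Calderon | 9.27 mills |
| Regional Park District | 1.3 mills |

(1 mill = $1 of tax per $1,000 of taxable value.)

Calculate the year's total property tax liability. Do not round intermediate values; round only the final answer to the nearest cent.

Assessed value = $756,100 × 0.705 = $533,050.5
Disabled-veteran exemption = min($23,000, 30% × $533,050.5) = min($23,000, $159,915.15) = $23,000 (dollar cap binds)
Taxable value = $533,050.5 − $14,000 − $23,000 = $496,050.5
Pellston Unified SD: $496,050.5 × 0.01767 = $8,765.212335
Cloverhill County: $496,050.5 × 0.00678 = $3,363.22239
City of Calderon: $496,050.5 × 0.00927 = $4,598.388135
Regional Park District: $496,050.5 × 0.0013 = $644.86565
Total = $17,371.68851

$17,371.69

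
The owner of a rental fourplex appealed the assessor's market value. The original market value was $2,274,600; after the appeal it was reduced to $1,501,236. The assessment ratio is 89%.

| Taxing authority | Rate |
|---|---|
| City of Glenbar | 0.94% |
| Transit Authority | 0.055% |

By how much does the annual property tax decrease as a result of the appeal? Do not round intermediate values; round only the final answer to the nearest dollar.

$6,849

Old assessed value = $2,274,600 × 0.89 = $2,024,394
New assessed value = $1,501,236 × 0.89 = $1,336,100.04
Combined rate = 0.0094 + 0.00055 = 0.00995
Old tax = $2,024,394 × 0.00995 = $20,142.7203
New tax = $1,336,100.04 × 0.00995 = $13,294.195398
Reduction = $20,142.7203 − $13,294.195398 = $6,848.524902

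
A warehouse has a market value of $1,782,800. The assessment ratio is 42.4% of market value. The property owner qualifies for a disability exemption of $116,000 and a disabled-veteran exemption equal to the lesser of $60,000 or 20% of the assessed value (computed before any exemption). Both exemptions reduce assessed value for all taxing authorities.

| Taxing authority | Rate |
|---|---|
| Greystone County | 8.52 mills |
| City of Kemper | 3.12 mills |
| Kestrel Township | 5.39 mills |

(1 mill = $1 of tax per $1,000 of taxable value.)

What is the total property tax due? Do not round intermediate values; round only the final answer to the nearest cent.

Assessed value = $1,782,800 × 0.424 = $755,907.2
Disabled-veteran exemption = min($60,000, 20% × $755,907.2) = min($60,000, $151,181.44) = $60,000 (dollar cap binds)
Taxable value = $755,907.2 − $116,000 − $60,000 = $579,907.2
Greystone County: $579,907.2 × 0.00852 = $4,940.809344
City of Kemper: $579,907.2 × 0.00312 = $1,809.310464
Kestrel Township: $579,907.2 × 0.00539 = $3,125.699808
Total = $9,875.819616

$9,875.82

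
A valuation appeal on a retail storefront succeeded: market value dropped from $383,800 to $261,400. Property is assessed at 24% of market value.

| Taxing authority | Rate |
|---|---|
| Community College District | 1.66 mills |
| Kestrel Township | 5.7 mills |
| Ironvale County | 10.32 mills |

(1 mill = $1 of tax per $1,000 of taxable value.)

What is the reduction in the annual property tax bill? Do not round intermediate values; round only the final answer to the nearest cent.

$519.37

Old assessed value = $383,800 × 0.24 = $92,112
New assessed value = $261,400 × 0.24 = $62,736
Combined rate = 0.00166 + 0.0057 + 0.01032 = 0.01768
Old tax = $92,112 × 0.01768 = $1,628.54016
New tax = $62,736 × 0.01768 = $1,109.17248
Reduction = $1,628.54016 − $1,109.17248 = $519.36768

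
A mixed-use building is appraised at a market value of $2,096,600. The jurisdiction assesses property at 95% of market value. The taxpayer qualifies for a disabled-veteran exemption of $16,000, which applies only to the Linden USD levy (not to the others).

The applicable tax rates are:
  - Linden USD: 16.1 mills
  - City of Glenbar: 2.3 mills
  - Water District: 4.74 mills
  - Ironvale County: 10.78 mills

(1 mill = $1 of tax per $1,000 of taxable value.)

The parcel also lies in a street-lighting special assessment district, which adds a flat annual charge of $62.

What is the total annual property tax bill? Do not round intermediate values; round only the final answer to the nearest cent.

$67,365.24

Assessed value = $2,096,600 × 0.95 = $1,991,770
Linden USD: ($1,991,770 − $16,000) × 0.0161 = $1,975,770 × 0.0161 = $31,809.897
City of Glenbar: $1,991,770 × 0.0023 = $4,581.071
Water District: $1,991,770 × 0.00474 = $9,440.9898
Ironvale County: $1,991,770 × 0.01078 = $21,471.2806
Levies subtotal = $67,303.2384
Total = $67,303.2384 + $62 = $67,365.2384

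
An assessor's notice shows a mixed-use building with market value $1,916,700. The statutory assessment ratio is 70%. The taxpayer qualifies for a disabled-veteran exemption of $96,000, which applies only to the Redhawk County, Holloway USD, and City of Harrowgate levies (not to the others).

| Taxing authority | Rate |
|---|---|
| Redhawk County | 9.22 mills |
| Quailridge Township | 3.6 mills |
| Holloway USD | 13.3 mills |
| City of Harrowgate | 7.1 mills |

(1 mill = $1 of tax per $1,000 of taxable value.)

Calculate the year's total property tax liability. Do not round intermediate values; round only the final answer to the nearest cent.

$41,727.42

Assessed value = $1,916,700 × 0.7 = $1,341,690
Redhawk County: ($1,341,690 − $96,000) × 0.00922 = $1,245,690 × 0.00922 = $11,485.2618
Quailridge Township: $1,341,690 × 0.0036 = $4,830.084
Holloway USD: ($1,341,690 − $96,000) × 0.0133 = $1,245,690 × 0.0133 = $16,567.677
City of Harrowgate: ($1,341,690 − $96,000) × 0.0071 = $1,245,690 × 0.0071 = $8,844.399
Total = $41,727.4218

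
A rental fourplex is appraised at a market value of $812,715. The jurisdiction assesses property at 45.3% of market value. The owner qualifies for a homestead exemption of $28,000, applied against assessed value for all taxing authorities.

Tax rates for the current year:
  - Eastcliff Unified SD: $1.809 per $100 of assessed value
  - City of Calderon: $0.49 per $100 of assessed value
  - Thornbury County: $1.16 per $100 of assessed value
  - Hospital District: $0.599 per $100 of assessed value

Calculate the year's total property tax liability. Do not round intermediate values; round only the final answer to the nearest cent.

Assessed value = $812,715 × 0.453 = $368,159.895
Taxable value = $368,159.895 − $28,000 = $340,159.895
Eastcliff Unified SD: $340,159.895 × 0.01809 = $6,153.49250055
City of Calderon: $340,159.895 × 0.0049 = $1,666.7834855
Thornbury County: $340,159.895 × 0.0116 = $3,945.854782
Hospital District: $340,159.895 × 0.00599 = $2,037.55777105
Total = $6,153.49250055 + $1,666.7834855 + $3,945.854782 + $2,037.55777105 = $13,803.6885391

$13,803.69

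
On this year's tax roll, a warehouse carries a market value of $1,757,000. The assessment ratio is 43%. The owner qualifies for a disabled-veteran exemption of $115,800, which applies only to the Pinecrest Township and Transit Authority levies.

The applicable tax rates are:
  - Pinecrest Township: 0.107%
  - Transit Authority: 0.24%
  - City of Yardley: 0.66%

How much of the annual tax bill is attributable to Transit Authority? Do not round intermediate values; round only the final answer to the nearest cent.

Assessed value = $1,757,000 × 0.43 = $755,510
Transit Authority taxable value = $755,510 − $115,800 = $639,710
Transit Authority levy = $639,710 × 0.0024 = $1,535.304

$1,535.30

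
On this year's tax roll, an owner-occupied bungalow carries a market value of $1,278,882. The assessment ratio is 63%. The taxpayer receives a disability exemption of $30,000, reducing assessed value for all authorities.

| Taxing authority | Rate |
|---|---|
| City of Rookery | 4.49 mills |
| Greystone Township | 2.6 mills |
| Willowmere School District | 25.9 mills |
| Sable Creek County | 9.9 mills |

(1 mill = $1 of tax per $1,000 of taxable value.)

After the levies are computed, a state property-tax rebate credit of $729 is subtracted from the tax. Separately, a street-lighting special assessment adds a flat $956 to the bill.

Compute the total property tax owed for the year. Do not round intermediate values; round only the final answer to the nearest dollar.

Assessed value = $1,278,882 × 0.63 = $805,695.66
Taxable value = $805,695.66 − $30,000 = $775,695.66
City of Rookery: $775,695.66 × 0.00449 = $3,482.8735134
Greystone Township: $775,695.66 × 0.0026 = $2,016.808716
Willowmere School District: $775,695.66 × 0.0259 = $20,090.517594
Sable Creek County: $775,695.66 × 0.0099 = $7,679.387034
Levies subtotal = $33,269.5868574
After credit = $33,269.5868574 − $729 = $32,540.5868574
Total = $32,540.5868574 + $956 = $33,496.5868574

$33,497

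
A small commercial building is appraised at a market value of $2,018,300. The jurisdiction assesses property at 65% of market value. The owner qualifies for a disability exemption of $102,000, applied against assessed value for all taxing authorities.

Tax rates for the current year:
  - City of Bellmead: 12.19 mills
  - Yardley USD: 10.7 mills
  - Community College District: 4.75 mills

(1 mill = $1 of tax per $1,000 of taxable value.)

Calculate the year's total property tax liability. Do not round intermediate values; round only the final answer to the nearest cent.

$33,441.50

Assessed value = $2,018,300 × 0.65 = $1,311,895
Taxable value = $1,311,895 − $102,000 = $1,209,895
City of Bellmead: $1,209,895 × 0.01219 = $14,748.62005
Yardley USD: $1,209,895 × 0.0107 = $12,945.8765
Community College District: $1,209,895 × 0.00475 = $5,747.00125
Total = $14,748.62005 + $12,945.8765 + $5,747.00125 = $33,441.4978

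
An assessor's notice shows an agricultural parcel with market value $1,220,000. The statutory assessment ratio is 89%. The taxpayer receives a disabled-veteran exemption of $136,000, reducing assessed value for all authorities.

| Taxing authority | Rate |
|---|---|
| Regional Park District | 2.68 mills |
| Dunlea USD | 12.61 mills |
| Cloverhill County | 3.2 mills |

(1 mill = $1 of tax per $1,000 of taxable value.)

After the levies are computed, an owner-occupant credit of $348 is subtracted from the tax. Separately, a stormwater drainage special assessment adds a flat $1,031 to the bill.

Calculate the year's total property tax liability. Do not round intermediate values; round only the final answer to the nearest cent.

Assessed value = $1,220,000 × 0.89 = $1,085,800
Taxable value = $1,085,800 − $136,000 = $949,800
Regional Park District: $949,800 × 0.00268 = $2,545.464
Dunlea USD: $949,800 × 0.01261 = $11,976.978
Cloverhill County: $949,800 × 0.0032 = $3,039.36
Levies subtotal = $17,561.802
After credit = $17,561.802 − $348 = $17,213.802
Total = $17,213.802 + $1,031 = $18,244.802

$18,244.80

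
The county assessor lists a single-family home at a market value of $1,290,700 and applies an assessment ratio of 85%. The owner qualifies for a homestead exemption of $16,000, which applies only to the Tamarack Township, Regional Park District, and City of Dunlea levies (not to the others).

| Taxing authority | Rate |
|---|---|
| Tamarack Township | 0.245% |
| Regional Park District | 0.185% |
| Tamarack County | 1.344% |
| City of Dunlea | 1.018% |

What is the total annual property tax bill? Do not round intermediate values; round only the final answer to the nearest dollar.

Assessed value = $1,290,700 × 0.85 = $1,097,095
Tamarack Township: ($1,097,095 − $16,000) × 0.00245 = $1,081,095 × 0.00245 = $2,648.68275
Regional Park District: ($1,097,095 − $16,000) × 0.00185 = $1,081,095 × 0.00185 = $2,000.02575
Tamarack County: $1,097,095 × 0.01344 = $14,744.9568
City of Dunlea: ($1,097,095 − $16,000) × 0.01018 = $1,081,095 × 0.01018 = $11,005.5471
Total = $30,399.2124

$30,399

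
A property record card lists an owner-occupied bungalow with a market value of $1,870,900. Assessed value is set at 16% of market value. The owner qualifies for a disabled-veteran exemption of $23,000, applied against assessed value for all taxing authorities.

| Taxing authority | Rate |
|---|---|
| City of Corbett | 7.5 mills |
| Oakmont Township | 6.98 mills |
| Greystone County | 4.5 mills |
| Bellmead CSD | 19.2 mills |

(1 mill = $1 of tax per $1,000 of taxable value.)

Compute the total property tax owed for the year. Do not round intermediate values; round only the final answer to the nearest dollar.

$10,551

Assessed value = $1,870,900 × 0.16 = $299,344
Taxable value = $299,344 − $23,000 = $276,344
City of Corbett: $276,344 × 0.0075 = $2,072.58
Oakmont Township: $276,344 × 0.00698 = $1,928.88112
Greystone County: $276,344 × 0.0045 = $1,243.548
Bellmead CSD: $276,344 × 0.0192 = $5,305.8048
Total = $2,072.58 + $1,928.88112 + $1,243.548 + $5,305.8048 = $10,550.81392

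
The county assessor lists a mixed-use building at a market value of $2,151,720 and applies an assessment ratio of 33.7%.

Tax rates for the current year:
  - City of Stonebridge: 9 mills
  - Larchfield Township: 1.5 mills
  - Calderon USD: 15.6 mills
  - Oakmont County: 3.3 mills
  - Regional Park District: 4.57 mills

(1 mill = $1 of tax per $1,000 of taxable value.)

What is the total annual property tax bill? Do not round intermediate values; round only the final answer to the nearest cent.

Assessed value = $2,151,720 × 0.337 = $725,129.64
City of Stonebridge: $725,129.64 × 0.009 = $6,526.16676
Larchfield Township: $725,129.64 × 0.0015 = $1,087.69446
Calderon USD: $725,129.64 × 0.0156 = $11,312.022384
Oakmont County: $725,129.64 × 0.0033 = $2,392.927812
Regional Park District: $725,129.64 × 0.00457 = $3,313.8424548
Total = $6,526.16676 + $1,087.69446 + $11,312.022384 + $2,392.927812 + $3,313.8424548 = $24,632.6538708

$24,632.65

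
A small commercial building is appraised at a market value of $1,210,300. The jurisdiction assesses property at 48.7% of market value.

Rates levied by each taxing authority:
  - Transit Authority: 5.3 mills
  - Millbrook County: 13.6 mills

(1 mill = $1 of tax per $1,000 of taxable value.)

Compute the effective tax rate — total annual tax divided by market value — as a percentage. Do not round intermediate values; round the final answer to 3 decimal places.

Assessed value = $1,210,300 × 0.487 = $589,416.1
Transit Authority: $589,416.1 × 0.0053 = $3,123.90533
Millbrook County: $589,416.1 × 0.0136 = $8,016.05896
Total tax = $11,139.96429
Effective rate = $11,139.96429 ÷ $1,210,300 = 0.920% of market value

0.920%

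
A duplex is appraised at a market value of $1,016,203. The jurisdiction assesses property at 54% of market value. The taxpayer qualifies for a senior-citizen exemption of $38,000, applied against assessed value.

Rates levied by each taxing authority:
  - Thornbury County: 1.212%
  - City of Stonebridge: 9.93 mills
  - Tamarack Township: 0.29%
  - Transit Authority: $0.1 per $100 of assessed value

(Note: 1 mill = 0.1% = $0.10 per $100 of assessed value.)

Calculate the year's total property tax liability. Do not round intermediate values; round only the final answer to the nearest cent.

Assessed value = $1,016,203 × 0.54 = $548,749.62
Taxable value = $548,749.62 − $38,000 = $510,749.62
Thornbury County: $510,749.62 × 0.01212 = $6,190.2853944
City of Stonebridge: $510,749.62 × 0.00993 = $5,071.7437266
Tamarack Township: $510,749.62 × 0.0029 = $1,481.173898
Transit Authority: $510,749.62 × 0.001 = $510.74962
Total = $13,253.952639

$13,253.95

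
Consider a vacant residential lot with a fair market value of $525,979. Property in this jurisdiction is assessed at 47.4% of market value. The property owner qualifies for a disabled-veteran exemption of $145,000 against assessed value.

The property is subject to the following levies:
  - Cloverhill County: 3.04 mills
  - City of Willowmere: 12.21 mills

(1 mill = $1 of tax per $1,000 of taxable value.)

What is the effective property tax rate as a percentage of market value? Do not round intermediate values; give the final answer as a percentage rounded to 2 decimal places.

Assessed value = $525,979 × 0.474 = $249,314.046
Taxable value = $249,314.046 − $145,000 = $104,314.046
Cloverhill County: $104,314.046 × 0.00304 = $317.11469984
City of Willowmere: $104,314.046 × 0.01221 = $1,273.67450166
Total tax = $1,590.7892015
Effective rate = $1,590.7892015 ÷ $525,979 = 0.30% of market value

0.30%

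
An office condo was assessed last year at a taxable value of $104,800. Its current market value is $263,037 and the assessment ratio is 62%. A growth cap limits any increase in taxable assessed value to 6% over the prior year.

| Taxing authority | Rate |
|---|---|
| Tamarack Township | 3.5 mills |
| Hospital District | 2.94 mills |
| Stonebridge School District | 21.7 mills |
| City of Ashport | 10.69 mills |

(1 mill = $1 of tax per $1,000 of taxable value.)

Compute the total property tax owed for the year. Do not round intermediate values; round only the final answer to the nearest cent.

$4,313.55

Uncapped assessed value = $263,037 × 0.62 = $163,082.94
Cap limit = $104,800 × 1.06 = $111,088
Taxable assessed value = min($163,082.94, $111,088) = $111,088 (cap binds)
Tamarack Township: $111,088 × 0.0035 = $388.808
Hospital District: $111,088 × 0.00294 = $326.59872
Stonebridge School District: $111,088 × 0.0217 = $2,410.6096
City of Ashport: $111,088 × 0.01069 = $1,187.53072
Total = $4,313.54704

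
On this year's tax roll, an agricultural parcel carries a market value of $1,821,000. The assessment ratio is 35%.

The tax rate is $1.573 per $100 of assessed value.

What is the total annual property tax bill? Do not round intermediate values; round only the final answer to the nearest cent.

Assessed value = $1,821,000 × 0.35 = $637,350
Tax = $637,350 × 0.01573 = $10,025.5155

$10,025.52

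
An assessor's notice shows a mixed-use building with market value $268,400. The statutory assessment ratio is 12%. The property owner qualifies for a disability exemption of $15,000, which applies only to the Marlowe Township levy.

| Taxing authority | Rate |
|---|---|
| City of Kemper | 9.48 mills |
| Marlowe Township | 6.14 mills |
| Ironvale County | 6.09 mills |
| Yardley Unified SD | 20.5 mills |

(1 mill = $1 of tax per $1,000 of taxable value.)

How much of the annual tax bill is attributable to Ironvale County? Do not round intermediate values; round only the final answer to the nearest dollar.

$196

Assessed value = $268,400 × 0.12 = $32,208
Ironvale County taxable value = $32,208 (exemption does not apply)
Ironvale County levy = $32,208 × 0.00609 = $196.14672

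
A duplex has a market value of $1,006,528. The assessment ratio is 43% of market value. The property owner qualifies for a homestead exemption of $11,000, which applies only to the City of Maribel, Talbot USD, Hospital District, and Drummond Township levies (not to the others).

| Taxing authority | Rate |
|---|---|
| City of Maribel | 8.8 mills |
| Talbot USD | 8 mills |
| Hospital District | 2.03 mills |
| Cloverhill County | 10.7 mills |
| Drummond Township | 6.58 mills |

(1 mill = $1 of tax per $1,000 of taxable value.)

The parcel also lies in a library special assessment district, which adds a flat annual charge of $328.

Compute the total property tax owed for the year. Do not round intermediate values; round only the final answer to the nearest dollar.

Assessed value = $1,006,528 × 0.43 = $432,807.04
City of Maribel: ($432,807.04 − $11,000) × 0.0088 = $421,807.04 × 0.0088 = $3,711.901952
Talbot USD: ($432,807.04 − $11,000) × 0.008 = $421,807.04 × 0.008 = $3,374.45632
Hospital District: ($432,807.04 − $11,000) × 0.00203 = $421,807.04 × 0.00203 = $856.2682912
Cloverhill County: $432,807.04 × 0.0107 = $4,631.035328
Drummond Township: ($432,807.04 − $11,000) × 0.00658 = $421,807.04 × 0.00658 = $2,775.4903232
Levies subtotal = $15,349.1522144
Total = $15,349.1522144 + $328 = $15,677.1522144

$15,677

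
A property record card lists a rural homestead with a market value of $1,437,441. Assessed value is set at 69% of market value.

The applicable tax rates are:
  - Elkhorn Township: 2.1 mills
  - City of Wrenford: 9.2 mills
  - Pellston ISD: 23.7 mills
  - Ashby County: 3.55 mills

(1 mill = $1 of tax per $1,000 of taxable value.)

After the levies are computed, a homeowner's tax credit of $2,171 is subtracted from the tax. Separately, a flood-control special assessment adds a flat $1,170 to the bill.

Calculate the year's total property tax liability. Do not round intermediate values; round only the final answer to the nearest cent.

Assessed value = $1,437,441 × 0.69 = $991,834.29
Elkhorn Township: $991,834.29 × 0.0021 = $2,082.852009
City of Wrenford: $991,834.29 × 0.0092 = $9,124.875468
Pellston ISD: $991,834.29 × 0.0237 = $23,506.472673
Ashby County: $991,834.29 × 0.00355 = $3,521.0117295
Levies subtotal = $38,235.2118795
After credit = $38,235.2118795 − $2,171 = $36,064.2118795
Total = $36,064.2118795 + $1,170 = $37,234.2118795

$37,234.21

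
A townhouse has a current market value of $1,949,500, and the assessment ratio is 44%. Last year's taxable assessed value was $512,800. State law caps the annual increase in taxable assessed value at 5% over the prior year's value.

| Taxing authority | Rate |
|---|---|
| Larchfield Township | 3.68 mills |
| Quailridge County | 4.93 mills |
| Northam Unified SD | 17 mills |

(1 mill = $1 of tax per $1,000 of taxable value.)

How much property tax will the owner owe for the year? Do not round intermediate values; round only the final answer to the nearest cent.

$13,789.45

Uncapped assessed value = $1,949,500 × 0.44 = $857,780
Cap limit = $512,800 × 1.05 = $538,440
Taxable assessed value = min($857,780, $538,440) = $538,440 (cap binds)
Larchfield Township: $538,440 × 0.00368 = $1,981.4592
Quailridge County: $538,440 × 0.00493 = $2,654.5092
Northam Unified SD: $538,440 × 0.017 = $9,153.48
Total = $13,789.4484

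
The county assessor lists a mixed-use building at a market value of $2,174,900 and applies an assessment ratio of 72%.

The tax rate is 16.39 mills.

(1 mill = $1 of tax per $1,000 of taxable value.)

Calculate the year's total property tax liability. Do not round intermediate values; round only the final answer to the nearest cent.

Assessed value = $2,174,900 × 0.72 = $1,565,928
Tax = $1,565,928 × 0.01639 = $25,665.55992

$25,665.56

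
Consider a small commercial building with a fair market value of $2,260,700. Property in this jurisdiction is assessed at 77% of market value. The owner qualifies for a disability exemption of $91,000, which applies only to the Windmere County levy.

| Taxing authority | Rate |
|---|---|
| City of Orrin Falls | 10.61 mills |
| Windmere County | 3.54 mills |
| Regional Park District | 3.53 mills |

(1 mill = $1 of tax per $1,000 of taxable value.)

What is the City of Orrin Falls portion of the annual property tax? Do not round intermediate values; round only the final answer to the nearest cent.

Assessed value = $2,260,700 × 0.77 = $1,740,739
City of Orrin Falls taxable value = $1,740,739 (exemption does not apply)
City of Orrin Falls levy = $1,740,739 × 0.01061 = $18,469.24079

$18,469.24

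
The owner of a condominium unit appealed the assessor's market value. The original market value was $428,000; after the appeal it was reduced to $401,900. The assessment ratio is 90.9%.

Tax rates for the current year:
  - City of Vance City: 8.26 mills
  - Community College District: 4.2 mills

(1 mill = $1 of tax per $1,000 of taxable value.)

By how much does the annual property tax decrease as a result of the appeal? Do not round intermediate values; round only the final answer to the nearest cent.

Old assessed value = $428,000 × 0.909 = $389,052
New assessed value = $401,900 × 0.909 = $365,327.1
Combined rate = 0.00826 + 0.0042 = 0.01246
Old tax = $389,052 × 0.01246 = $4,847.58792
New tax = $365,327.1 × 0.01246 = $4,551.975666
Reduction = $4,847.58792 − $4,551.975666 = $295.612254

$295.61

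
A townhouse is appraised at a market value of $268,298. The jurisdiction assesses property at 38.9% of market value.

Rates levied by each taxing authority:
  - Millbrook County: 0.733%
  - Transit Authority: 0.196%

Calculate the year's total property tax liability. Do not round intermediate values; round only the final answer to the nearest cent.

Assessed value = $268,298 × 0.389 = $104,367.922
Millbrook County: $104,367.922 × 0.00733 = $765.01686826
Transit Authority: $104,367.922 × 0.00196 = $204.56112712
Total = $765.01686826 + $204.56112712 = $969.57799538

$969.58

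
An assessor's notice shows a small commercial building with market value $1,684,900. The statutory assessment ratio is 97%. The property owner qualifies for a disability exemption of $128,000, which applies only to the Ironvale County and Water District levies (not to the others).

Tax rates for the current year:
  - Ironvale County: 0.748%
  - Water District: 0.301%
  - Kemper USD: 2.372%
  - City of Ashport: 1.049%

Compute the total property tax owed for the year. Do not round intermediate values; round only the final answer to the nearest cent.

$71,712.86

Assessed value = $1,684,900 × 0.97 = $1,634,353
Ironvale County: ($1,634,353 − $128,000) × 0.00748 = $1,506,353 × 0.00748 = $11,267.52044
Water District: ($1,634,353 − $128,000) × 0.00301 = $1,506,353 × 0.00301 = $4,534.12253
Kemper USD: $1,634,353 × 0.02372 = $38,766.85316
City of Ashport: $1,634,353 × 0.01049 = $17,144.36297
Total = $71,712.8591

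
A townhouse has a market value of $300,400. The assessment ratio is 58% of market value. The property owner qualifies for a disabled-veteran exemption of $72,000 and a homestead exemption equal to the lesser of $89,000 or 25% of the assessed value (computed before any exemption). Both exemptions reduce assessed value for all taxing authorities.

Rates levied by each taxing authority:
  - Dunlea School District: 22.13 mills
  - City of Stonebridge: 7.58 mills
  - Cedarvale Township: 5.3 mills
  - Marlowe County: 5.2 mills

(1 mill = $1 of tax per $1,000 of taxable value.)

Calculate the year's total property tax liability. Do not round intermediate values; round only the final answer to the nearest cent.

Assessed value = $300,400 × 0.58 = $174,232
Homestead exemption = min($89,000, 25% × $174,232) = min($89,000, $43,558) = $43,558 (percentage binds)
Taxable value = $174,232 − $72,000 − $43,558 = $58,674
Dunlea School District: $58,674 × 0.02213 = $1,298.45562
City of Stonebridge: $58,674 × 0.00758 = $444.74892
Cedarvale Township: $58,674 × 0.0053 = $310.9722
Marlowe County: $58,674 × 0.0052 = $305.1048
Total = $2,359.28154

$2,359.28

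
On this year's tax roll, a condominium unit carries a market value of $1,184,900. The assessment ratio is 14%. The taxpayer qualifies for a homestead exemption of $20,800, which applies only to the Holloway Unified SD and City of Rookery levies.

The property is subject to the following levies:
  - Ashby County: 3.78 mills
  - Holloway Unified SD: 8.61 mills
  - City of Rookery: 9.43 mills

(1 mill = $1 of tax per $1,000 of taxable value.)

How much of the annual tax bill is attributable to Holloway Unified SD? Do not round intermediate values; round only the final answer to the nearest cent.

Assessed value = $1,184,900 × 0.14 = $165,886
Holloway Unified SD taxable value = $165,886 − $20,800 = $145,086
Holloway Unified SD levy = $145,086 × 0.00861 = $1,249.19046

$1,249.19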